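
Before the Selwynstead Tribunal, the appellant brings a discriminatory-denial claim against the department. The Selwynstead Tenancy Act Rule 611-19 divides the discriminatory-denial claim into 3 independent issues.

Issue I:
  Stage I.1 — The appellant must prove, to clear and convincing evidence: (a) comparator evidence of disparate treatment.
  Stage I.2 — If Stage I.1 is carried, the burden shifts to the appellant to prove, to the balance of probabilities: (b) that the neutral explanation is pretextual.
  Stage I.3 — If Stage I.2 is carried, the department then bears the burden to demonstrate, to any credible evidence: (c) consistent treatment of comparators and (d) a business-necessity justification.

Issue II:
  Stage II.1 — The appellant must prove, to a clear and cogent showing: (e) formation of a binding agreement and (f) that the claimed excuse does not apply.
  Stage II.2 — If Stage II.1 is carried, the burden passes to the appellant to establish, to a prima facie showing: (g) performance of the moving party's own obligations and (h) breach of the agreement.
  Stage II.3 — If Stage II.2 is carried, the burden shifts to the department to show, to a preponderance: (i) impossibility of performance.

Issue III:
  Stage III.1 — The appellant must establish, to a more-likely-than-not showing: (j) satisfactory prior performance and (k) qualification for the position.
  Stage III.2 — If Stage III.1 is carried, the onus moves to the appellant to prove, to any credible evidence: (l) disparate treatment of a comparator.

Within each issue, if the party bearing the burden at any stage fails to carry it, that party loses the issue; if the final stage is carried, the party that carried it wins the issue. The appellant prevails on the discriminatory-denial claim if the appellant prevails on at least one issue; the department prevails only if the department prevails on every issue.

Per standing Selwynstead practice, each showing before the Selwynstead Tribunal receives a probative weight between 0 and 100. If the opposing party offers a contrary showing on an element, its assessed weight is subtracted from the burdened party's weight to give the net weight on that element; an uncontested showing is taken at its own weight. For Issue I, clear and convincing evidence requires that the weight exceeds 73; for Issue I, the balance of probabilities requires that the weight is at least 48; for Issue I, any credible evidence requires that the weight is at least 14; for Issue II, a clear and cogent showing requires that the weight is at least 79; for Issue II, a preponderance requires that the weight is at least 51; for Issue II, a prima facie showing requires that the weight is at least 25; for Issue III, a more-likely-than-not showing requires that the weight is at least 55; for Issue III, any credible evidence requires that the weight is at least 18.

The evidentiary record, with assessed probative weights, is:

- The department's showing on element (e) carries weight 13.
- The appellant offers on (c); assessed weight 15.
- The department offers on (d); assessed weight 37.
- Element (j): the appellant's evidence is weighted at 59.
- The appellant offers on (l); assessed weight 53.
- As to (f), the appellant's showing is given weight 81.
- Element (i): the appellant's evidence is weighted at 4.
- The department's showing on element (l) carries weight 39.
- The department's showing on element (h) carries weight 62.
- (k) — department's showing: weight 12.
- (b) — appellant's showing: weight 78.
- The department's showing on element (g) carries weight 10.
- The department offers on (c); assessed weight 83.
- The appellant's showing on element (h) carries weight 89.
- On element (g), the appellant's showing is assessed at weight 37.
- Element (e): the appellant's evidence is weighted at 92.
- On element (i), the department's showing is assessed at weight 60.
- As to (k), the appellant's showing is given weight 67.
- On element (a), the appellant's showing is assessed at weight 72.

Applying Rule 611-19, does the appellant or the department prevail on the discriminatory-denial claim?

department

— Issue I —
Stage I.1 (appellant, clear and convincing evidence, weight exceeds 73): (a) 72 ≤ 73 — fails.
  The appellant does not carry Stage I.1.
So the department prevails on this issue.
— Issue II —
At Stage II.1 the appellant must meet a clear and cogent showing (weight is at least 79): on (e) the weight is 92 less the opposing 13 gives net 79, ≥ 79, so (e) meets the standard; on (f) the weight is 81, ≥ 79, so (f) meets the standard.
  All elements met. The appellant retains the burden for Stage II.2.
At Stage II.2 the appellant must meet a prima facie showing (weight is at least 25): on (g) the weight is 37 less the opposing 10 gives net 27, ≥ 25, so (g) meets the standard; on (h) the weight is 89 less the opposing 62 gives net 27, ≥ 25, so (h) meets the standard.
  All elements met. The burden passes to the department.
At Stage II.3 the department must meet a preponderance (weight is at least 51): on (i) the weight is 60 less the opposing 4 gives net 56, which does reach 51, so (i) meets the standard.
  All elements met at the final stage.
With every stage satisfied, the department prevails on this issue.
— Issue III —
At Stage III.1 the appellant must meet a more-likely-than-not showing (weight is at least 55): on (j) the weight is 59, ≥ 55, so (j) meets the standard; on (k) the weight is 67 less the opposing 12 gives net 55, which does reach 55, so (k) meets the standard.
  Stage III.1 is satisfied; the appellant continues to bear the burden.
At Stage III.2 the appellant must meet any credible evidence (weight is at least 18): on (l) the weight is 53 less the opposing 39 gives net 14, which does not reach 18, so (l) does not meet the standard.
  Stage III.2 not carried; the appellant fails its burden.
The department prevails on this issue.
Per-issue: Issue I → department; Issue II → department; Issue III → department. The appellant must prevail on at least one issue; overall, the department prevails.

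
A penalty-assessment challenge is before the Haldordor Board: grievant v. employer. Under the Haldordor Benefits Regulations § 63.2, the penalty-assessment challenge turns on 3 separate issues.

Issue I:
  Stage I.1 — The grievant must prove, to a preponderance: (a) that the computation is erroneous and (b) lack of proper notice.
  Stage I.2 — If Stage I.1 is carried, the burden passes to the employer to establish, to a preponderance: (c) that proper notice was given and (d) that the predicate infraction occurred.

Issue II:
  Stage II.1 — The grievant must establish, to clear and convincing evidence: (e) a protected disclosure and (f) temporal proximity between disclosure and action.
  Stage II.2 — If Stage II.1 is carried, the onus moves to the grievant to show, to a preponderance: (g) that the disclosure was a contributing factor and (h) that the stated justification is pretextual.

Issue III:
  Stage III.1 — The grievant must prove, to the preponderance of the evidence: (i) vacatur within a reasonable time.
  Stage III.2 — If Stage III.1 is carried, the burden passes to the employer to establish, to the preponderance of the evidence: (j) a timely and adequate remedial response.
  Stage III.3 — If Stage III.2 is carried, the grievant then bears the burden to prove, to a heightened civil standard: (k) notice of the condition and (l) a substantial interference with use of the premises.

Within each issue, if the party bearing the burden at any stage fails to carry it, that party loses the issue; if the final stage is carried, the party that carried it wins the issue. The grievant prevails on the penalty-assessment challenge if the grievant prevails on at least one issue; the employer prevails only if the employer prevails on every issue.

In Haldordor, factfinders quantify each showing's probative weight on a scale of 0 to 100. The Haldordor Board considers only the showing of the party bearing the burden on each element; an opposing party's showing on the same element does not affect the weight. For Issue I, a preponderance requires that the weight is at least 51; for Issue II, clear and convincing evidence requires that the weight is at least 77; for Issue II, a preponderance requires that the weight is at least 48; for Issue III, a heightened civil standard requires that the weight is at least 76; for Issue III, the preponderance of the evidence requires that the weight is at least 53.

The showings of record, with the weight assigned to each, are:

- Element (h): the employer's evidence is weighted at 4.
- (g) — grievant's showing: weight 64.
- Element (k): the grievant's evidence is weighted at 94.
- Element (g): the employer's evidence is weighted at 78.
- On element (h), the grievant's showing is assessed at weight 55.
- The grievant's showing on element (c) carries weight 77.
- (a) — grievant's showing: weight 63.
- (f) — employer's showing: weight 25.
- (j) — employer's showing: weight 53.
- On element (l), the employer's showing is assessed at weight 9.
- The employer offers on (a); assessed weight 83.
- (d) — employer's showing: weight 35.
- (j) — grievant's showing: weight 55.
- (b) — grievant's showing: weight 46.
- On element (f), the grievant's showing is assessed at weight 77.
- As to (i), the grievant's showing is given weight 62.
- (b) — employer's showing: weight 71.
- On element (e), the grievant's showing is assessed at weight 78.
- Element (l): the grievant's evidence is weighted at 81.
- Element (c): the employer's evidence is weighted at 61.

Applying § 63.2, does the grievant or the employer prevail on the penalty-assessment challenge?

grievant

— Issue I —
At Stage I.1 the grievant must meet a preponderance (weight is at least 51): on (a) the weight is 63 (the employer's 83 is given no effect), ≥ 51, so (a) meets the standard; on (b) the weight is 46 (the employer's 71 is given no effect), which does not reach 51, so (b) does not meet the standard.
  Not every element is met, so the grievant fails to carry Stage I.1.
So the employer prevails on this issue.
— Issue II —
Stage II.1 — burden on grievant; standard: clear and convincing evidence (weight is at least 77).
    (e): 78 ≥ 77 [met]
    (f): 77 (employer's 25 disregarded) ≥ 77 [met]
  All elements met. The grievant retains the burden for Stage II.2.
Stage II.2 — burden on grievant; standard: a preponderance (weight is at least 48).
    (g): 64 (employer's 78 disregarded) ≥ 48 [met]
    (h): 55 (employer's 4 disregarded) ≥ 48 [met]
  The grievant carries the last stage.
Every stage carried; the grievant prevails on this issue.
— Issue III —
Stage III.1 (grievant, the preponderance of the evidence, weight is at least 53): (i) 62 ≥ 53 — meets.
  Stage III.1 carried; the burden shifts to the employer.
Stage III.2 (employer, the preponderance of the evidence, weight is at least 53): (j) 53 (grievant's 55 disregarded) ≥ 53 — meets.
  The employer carries Stage III.2; the grievant now bears the burden.
Stage III.3 (grievant, a heightened civil standard, weight is at least 76): (k) 94 ≥ 76 — meets; (l) 81 (employer's 9 disregarded) ≥ 76 — meets.
  Stage III.3 carried; the final stage is satisfied.
Every stage carried; the grievant prevails on this issue.
Per-issue: Issue I → employer; Issue II → grievant; Issue III → grievant. The grievant must prevail on at least one issue; overall, the grievant prevails.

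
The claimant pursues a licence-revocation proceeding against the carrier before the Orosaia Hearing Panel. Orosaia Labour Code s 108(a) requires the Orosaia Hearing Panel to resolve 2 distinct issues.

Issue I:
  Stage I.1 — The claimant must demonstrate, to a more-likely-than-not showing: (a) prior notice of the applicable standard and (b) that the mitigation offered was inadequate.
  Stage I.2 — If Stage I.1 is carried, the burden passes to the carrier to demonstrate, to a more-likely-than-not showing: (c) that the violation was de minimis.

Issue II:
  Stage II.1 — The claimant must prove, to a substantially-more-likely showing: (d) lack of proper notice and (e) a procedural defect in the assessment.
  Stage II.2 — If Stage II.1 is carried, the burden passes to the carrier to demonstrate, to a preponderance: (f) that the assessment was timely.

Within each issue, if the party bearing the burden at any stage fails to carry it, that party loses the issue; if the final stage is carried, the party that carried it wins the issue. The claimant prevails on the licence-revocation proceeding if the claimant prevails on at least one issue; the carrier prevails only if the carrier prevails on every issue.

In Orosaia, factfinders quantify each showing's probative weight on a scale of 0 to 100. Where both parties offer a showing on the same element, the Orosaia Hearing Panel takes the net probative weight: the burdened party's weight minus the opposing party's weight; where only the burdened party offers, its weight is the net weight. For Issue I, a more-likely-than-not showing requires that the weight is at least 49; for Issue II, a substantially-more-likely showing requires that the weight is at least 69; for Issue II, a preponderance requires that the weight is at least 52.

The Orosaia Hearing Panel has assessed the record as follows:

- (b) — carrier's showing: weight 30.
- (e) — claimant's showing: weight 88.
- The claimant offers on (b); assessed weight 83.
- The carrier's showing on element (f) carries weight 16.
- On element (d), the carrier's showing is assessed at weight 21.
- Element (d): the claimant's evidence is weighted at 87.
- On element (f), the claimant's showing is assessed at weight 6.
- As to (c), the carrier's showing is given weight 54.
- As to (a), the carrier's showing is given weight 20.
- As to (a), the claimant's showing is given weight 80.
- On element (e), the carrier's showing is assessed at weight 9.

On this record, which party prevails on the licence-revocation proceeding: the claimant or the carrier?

— Issue I —
Stage I.1 (claimant, a more-likely-than-not showing, weight is at least 49): (a) net 80−20=60 ≥ 49 — meets; (b) net 83−30=53 ≥ 49 — meets.
  Stage I.1 is satisfied; the onus moves to the carrier.
Stage I.2 (carrier, a more-likely-than-not showing, weight is at least 49): (c) 54 ≥ 49 — meets.
  The carrier carries the last stage.
With every stage satisfied, the carrier prevails on this issue.
— Issue II —
At Stage II.1 the claimant must meet a substantially-more-likely showing (weight is at least 69): on (d) the weight is 87 less the opposing 21 gives net 66, < 69, so (d) does not meet the standard; on (e) the weight is 88 less the opposing 9 gives net 79, which does reach 69, so (e) meets the standard.
  Stage II.1 not carried; the claimant fails its burden.
So the carrier prevails on this issue.
Per-issue: Issue I → carrier; Issue II → carrier. The claimant must prevail on at least one issue; overall, the carrier prevails.

carrier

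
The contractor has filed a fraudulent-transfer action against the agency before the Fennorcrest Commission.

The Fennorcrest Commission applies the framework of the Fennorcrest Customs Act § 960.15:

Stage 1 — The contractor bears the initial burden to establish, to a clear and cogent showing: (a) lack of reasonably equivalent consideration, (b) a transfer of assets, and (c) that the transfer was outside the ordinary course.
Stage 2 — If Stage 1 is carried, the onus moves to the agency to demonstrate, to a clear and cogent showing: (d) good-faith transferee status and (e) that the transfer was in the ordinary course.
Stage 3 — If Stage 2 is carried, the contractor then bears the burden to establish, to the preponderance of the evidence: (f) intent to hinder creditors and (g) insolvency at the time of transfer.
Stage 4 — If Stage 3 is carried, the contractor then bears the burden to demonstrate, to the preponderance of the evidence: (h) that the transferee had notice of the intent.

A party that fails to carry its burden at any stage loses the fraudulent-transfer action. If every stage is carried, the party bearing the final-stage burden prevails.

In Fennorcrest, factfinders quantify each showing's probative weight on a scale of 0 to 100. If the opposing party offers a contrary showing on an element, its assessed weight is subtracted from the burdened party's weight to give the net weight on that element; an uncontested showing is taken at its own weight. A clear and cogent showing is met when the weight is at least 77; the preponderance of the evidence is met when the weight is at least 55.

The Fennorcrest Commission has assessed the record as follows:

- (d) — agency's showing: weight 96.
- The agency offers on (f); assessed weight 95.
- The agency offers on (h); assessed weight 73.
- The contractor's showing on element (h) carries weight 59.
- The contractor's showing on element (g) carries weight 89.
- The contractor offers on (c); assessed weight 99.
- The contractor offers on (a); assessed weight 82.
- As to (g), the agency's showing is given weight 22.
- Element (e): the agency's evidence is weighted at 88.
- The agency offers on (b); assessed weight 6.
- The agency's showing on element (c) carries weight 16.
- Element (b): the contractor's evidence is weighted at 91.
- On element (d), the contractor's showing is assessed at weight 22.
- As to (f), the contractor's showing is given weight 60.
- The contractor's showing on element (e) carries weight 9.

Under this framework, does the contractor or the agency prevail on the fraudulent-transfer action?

At Stage 1 the contractor must meet a clear and cogent showing (weight is at least 77): on (a) the weight is 82, which does reach 77, so (a) meets the standard; on (b) the weight is 91 less the opposing 6 gives net 85, which does reach 77, so (b) meets the standard; on (c) the weight is 99 less the opposing 16 gives net 83, which does reach 77, so (c) meets the standard.
  The contractor carries Stage 1; the agency now bears the burden.
At Stage 2 the agency must meet a clear and cogent showing (weight is at least 77): on (d) the weight is 96 less the opposing 22 gives net 74, < 77, so (d) does not meet the standard; on (e) the weight is 88 less the opposing 9 gives net 79, which does reach 77, so (e) meets the standard.
  Not every element is met, so the agency fails to carry Stage 2.
The contractor prevails.

contractor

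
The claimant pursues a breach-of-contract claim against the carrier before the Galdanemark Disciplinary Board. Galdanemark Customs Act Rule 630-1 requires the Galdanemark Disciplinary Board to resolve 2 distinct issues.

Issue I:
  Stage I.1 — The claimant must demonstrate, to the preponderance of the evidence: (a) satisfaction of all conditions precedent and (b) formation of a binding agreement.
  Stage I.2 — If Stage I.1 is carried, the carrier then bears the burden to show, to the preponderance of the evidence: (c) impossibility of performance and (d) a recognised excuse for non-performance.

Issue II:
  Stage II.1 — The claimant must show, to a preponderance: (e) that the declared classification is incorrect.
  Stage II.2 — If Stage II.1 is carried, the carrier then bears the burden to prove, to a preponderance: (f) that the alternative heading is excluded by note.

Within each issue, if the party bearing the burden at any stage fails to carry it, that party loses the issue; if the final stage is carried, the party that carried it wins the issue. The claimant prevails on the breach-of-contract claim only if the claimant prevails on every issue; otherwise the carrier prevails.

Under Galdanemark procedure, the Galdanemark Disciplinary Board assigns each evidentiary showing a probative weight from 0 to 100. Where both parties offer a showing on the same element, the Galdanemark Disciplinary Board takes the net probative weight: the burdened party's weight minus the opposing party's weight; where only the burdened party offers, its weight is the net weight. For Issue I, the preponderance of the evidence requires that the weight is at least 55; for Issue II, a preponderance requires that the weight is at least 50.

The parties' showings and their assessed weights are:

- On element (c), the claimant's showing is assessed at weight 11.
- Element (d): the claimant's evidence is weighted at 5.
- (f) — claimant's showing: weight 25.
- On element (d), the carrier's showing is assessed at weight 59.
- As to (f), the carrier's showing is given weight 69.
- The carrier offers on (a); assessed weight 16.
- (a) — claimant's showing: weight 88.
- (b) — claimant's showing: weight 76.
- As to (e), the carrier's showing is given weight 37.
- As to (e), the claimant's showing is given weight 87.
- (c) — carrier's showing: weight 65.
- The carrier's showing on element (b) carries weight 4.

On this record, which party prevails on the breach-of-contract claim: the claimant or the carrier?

claimant

— Issue I —
At Stage I.1 the claimant must meet the preponderance of the evidence (weight is at least 55): on (a) the weight is 88 less the opposing 16 gives net 72, which does reach 55, so (a) meets the standard; on (b) the weight is 76 less the opposing 4 gives net 72, ≥ 55, so (b) meets the standard.
  Stage I.1 is satisfied; the onus moves to the carrier.
At Stage I.2 the carrier must meet the preponderance of the evidence (weight is at least 55): on (c) the weight is 65 less the opposing 11 gives net 54, which does not reach 55, so (c) does not meet the standard; on (d) the weight is 59 less the opposing 5 gives net 54, which does not reach 55, so (d) does not meet the standard.
  Stage I.2 not carried; the carrier fails its burden.
So the claimant prevails on this issue.
— Issue II —
Stage II.1 — burden on claimant; standard: a preponderance (weight is at least 50).
    (e): 87 − 37 = 50 ≥ 50 [met]
  The claimant carries Stage II.1; the carrier now bears the burden.
Stage II.2 — burden on carrier; standard: a preponderance (weight is at least 50).
    (f): 69 − 25 = 44 < 50 [not met]
  Not every element is met, so the carrier fails to carry Stage II.2.
The claimant prevails on this issue.
Per-issue: Issue I → claimant; Issue II → claimant. The claimant must prevail on every issue; overall, the claimant prevails.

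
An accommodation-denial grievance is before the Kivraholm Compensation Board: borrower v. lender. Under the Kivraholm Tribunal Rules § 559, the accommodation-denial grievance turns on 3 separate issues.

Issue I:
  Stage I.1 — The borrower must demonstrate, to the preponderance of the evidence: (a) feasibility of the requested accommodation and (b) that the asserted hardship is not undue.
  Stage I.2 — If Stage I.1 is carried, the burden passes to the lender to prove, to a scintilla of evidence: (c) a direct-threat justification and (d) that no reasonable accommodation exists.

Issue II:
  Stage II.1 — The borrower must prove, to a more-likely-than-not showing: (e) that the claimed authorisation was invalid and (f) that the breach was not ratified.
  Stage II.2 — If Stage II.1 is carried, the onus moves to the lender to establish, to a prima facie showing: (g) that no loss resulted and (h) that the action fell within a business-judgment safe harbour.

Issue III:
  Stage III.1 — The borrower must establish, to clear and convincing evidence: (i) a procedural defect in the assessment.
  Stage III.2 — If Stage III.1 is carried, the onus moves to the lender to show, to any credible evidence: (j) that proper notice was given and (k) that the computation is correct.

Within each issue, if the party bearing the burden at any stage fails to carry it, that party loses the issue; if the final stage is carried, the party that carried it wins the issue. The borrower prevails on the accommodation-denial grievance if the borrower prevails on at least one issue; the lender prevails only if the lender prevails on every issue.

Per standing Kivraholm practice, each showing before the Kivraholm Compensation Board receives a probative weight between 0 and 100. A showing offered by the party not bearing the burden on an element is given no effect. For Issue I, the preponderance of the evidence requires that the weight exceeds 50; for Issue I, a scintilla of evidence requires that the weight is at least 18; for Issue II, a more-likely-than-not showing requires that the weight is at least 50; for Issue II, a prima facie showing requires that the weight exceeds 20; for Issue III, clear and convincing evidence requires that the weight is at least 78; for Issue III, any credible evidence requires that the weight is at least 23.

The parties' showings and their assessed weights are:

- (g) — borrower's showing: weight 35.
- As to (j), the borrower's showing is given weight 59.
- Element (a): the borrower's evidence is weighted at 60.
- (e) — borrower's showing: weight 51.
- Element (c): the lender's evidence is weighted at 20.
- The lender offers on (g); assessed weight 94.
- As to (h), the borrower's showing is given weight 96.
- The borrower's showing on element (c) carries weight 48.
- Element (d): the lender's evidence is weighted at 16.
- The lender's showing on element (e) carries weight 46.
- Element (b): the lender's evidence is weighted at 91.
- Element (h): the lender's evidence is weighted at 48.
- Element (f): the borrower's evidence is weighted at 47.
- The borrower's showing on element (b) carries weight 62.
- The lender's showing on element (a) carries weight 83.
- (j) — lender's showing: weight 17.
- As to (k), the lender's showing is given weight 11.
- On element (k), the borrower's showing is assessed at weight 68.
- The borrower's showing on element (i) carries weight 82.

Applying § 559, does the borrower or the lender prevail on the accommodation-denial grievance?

borrower

— Issue I —
At Stage I.1 the borrower must meet the preponderance of the evidence (weight exceeds 50): on (a) the weight is 60 (the lender's 83 is given no effect), which does exceed 50, so (a) meets the standard; on (b) the weight is 62 (the lender's 91 is given no effect), which does exceed 50, so (b) meets the standard.
  Stage I.1 is satisfied; the onus moves to the lender.
At Stage I.2 the lender must meet a scintilla of evidence (weight is at least 18): on (c) the weight is 20 (the borrower's 48 is given no effect), ≥ 18, so (c) meets the standard; on (d) the weight is 16, < 18, so (d) does not meet the standard.
  Stage I.2 not carried; the lender fails its burden.
The borrower prevails on this issue.
— Issue II —
At Stage II.1 the borrower must meet a more-likely-than-not showing (weight is at least 50): on (e) the weight is 51 (the lender's 46 is given no effect), ≥ 50, so (e) meets the standard; on (f) the weight is 47, < 50, so (f) does not meet the standard.
  The borrower does not carry Stage II.1.
So the lender prevails on this issue.
— Issue III —
Stage III.1 — burden on borrower; standard: clear and convincing evidence (weight is at least 78).
    (i): 82 ≥ 78 [met]
  Stage III.1 is satisfied; the onus moves to the lender.
Stage III.2 — burden on lender; standard: any credible evidence (weight is at least 23).
    (j): 17 (borrower's 59 disregarded) < 23 [not met]
    (k): 11 (borrower's 68 disregarded) < 23 [not met]
  The lender does not carry Stage III.2.
The borrower prevails on this issue.
Per-issue: Issue I → borrower; Issue II → lender; Issue III → borrower. The borrower must prevail on at least one issue; overall, the borrower prevails.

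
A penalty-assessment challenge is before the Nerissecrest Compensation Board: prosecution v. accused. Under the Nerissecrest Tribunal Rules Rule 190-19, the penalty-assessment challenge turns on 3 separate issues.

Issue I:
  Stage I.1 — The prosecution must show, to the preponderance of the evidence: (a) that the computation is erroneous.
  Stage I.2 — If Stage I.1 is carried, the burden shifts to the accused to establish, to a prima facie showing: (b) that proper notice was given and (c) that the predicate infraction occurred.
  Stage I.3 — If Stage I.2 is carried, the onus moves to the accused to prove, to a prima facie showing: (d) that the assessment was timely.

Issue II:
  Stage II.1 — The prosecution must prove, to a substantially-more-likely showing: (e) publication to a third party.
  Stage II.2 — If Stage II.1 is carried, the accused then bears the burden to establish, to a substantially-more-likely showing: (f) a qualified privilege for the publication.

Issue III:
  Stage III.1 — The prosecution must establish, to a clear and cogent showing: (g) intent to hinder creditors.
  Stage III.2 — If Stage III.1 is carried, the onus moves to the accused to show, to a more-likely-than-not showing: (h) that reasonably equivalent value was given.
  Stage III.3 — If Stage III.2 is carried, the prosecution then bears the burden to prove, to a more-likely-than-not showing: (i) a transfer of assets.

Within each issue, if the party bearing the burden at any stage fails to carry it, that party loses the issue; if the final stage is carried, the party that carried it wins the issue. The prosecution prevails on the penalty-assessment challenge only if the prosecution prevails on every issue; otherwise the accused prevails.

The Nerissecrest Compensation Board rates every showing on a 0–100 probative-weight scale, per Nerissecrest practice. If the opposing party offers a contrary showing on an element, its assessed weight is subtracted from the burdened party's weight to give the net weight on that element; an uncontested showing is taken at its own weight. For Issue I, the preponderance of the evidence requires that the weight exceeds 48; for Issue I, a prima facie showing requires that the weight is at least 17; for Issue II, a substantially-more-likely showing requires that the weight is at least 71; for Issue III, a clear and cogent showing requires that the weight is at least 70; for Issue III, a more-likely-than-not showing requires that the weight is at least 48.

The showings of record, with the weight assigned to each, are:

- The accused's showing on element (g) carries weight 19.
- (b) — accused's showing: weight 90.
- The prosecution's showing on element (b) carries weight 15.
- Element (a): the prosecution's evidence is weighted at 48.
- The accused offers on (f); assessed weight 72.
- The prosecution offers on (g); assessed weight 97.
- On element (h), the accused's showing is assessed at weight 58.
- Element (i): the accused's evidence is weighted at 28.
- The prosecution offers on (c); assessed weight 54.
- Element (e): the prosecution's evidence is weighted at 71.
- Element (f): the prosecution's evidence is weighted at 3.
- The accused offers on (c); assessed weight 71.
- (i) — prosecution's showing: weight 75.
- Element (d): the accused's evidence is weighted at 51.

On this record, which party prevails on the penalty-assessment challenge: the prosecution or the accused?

accused

— Issue I —
Stage I.1 — burden on prosecution; standard: the preponderance of the evidence (weight exceeds 48).
    (a): 48 ≤ 48 [not met]
  The prosecution does not carry Stage I.1.
So the accused prevails on this issue.
— Issue II —
Stage II.1 — burden on prosecution; standard: a substantially-more-likely showing (weight is at least 71).
    (e): 71 ≥ 71 [met]
  The prosecution carries Stage II.1; the accused now bears the burden.
Stage II.2 — burden on accused; standard: a substantially-more-likely showing (weight is at least 71).
    (f): 72 − 3 = 69 < 71 [not met]
  Stage II.2 not carried; the accused fails its burden.
The analysis ends at Stage II.2; the prosecution prevails on this issue.
— Issue III —
Stage III.1 (prosecution, a clear and cogent showing, weight is at least 70): (g) net 97−19=78 ≥ 70 — meets.
  The prosecution carries Stage III.1; the accused now bears the burden.
Stage III.2 (accused, a more-likely-than-not showing, weight is at least 48): (h) 58 ≥ 48 — meets.
  All elements met. The burden passes to the prosecution.
Stage III.3 (prosecution, a more-likely-than-not showing, weight is at least 48): (i) net 75−28=47 < 48 — fails.
  The prosecution does not carry Stage III.3.
The accused prevails on this issue.
Per-issue: Issue I → accused; Issue II → prosecution; Issue III → accused. The prosecution must prevail on every issue; overall, the accused prevails.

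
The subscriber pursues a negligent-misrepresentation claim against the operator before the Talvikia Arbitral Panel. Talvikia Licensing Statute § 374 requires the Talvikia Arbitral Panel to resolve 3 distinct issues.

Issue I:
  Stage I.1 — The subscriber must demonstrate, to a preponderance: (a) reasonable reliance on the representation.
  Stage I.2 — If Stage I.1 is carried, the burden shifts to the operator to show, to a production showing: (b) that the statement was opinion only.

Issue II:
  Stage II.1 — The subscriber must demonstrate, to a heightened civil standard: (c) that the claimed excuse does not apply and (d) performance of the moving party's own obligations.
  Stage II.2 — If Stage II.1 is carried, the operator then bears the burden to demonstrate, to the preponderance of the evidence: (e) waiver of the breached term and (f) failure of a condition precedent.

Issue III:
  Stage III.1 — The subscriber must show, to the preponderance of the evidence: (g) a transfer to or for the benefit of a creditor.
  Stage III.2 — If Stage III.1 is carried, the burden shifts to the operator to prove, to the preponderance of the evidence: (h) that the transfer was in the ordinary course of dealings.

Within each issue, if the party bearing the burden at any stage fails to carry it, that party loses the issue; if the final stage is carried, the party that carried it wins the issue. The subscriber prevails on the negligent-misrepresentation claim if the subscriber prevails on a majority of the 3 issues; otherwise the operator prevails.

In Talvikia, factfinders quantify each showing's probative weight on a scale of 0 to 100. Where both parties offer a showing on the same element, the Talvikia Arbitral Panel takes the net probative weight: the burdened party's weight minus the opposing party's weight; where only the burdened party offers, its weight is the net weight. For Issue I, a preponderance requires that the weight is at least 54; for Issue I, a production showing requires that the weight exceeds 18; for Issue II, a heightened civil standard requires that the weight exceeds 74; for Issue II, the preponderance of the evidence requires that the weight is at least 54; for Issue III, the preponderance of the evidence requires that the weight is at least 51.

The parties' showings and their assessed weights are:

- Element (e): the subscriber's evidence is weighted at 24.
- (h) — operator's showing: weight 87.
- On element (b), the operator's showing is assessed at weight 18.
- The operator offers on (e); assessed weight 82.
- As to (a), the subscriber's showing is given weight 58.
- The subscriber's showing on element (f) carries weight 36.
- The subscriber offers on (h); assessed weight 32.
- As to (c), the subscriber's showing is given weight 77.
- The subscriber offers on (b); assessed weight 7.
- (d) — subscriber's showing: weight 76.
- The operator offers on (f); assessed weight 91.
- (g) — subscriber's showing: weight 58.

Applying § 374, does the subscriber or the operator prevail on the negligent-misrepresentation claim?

— Issue I —
Stage I.1 (subscriber, a preponderance, weight is at least 54): (a) 58 ≥ 54 — meets.
  The subscriber carries Stage I.1; the operator now bears the burden.
Stage I.2 (operator, a production showing, weight exceeds 18): (b) net 18−7=11 ≤ 18 — fails.
  Stage I.2 not carried; the operator fails its burden.
So the subscriber prevails on this issue.
— Issue II —
At Stage II.1 the subscriber must meet a heightened civil standard (weight exceeds 74): on (c) the weight is 77, > 74, so (c) meets the standard; on (d) the weight is 76, which does exceed 74, so (d) meets the standard.
  The subscriber carries Stage II.1; the operator now bears the burden.
At Stage II.2 the operator must meet the preponderance of the evidence (weight is at least 54): on (e) the weight is 82 less the opposing 24 gives net 58, ≥ 54, so (e) meets the standard; on (f) the weight is 91 less the opposing 36 gives net 55, ≥ 54, so (f) meets the standard.
  The operator carries the last stage.
Every stage carried; the operator prevails on this issue.
— Issue III —
At Stage III.1 the subscriber must meet the preponderance of the evidence (weight is at least 51): on (g) the weight is 58, which does reach 51, so (g) meets the standard.
  All elements met. The burden passes to the operator.
At Stage III.2 the operator must meet the preponderance of the evidence (weight is at least 51): on (h) the weight is 87 less the opposing 32 gives net 55, which does reach 51, so (h) meets the standard.
  All elements met at the final stage.
Every stage carried; the operator prevails on this issue.
Per-issue: Issue I → subscriber; Issue II → operator; Issue III → operator. The subscriber must prevail on a majority of issues; overall, the operator prevails.

operator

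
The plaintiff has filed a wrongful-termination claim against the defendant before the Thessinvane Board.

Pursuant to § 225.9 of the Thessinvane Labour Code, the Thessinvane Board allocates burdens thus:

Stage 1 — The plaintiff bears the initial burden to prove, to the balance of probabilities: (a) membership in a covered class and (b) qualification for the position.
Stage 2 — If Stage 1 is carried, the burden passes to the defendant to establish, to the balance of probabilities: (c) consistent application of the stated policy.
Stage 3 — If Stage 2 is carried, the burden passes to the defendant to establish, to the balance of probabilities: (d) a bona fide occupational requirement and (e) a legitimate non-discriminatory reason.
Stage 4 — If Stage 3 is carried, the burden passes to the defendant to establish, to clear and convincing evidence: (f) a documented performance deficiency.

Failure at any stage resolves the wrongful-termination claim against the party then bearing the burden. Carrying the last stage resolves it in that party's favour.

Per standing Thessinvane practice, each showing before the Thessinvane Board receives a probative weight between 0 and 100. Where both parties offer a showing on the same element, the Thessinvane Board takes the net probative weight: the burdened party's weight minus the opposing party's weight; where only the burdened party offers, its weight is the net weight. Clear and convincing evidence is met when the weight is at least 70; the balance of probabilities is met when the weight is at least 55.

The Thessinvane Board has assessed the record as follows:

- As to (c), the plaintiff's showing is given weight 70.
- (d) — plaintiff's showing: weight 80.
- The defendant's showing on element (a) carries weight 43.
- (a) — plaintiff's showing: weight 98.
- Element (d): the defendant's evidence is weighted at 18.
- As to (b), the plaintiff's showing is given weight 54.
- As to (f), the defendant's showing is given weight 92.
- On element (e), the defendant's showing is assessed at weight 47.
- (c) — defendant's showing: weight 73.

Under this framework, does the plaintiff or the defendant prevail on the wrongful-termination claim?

Stage 1 — burden on plaintiff; standard: the balance of probabilities (weight is at least 55).
    (a): 98 − 43 = 55 ≥ 55 [met]
    (b): 54 < 55 [not met]
  Stage 1 not carried; the plaintiff fails its burden.
The defendant prevails.

defendant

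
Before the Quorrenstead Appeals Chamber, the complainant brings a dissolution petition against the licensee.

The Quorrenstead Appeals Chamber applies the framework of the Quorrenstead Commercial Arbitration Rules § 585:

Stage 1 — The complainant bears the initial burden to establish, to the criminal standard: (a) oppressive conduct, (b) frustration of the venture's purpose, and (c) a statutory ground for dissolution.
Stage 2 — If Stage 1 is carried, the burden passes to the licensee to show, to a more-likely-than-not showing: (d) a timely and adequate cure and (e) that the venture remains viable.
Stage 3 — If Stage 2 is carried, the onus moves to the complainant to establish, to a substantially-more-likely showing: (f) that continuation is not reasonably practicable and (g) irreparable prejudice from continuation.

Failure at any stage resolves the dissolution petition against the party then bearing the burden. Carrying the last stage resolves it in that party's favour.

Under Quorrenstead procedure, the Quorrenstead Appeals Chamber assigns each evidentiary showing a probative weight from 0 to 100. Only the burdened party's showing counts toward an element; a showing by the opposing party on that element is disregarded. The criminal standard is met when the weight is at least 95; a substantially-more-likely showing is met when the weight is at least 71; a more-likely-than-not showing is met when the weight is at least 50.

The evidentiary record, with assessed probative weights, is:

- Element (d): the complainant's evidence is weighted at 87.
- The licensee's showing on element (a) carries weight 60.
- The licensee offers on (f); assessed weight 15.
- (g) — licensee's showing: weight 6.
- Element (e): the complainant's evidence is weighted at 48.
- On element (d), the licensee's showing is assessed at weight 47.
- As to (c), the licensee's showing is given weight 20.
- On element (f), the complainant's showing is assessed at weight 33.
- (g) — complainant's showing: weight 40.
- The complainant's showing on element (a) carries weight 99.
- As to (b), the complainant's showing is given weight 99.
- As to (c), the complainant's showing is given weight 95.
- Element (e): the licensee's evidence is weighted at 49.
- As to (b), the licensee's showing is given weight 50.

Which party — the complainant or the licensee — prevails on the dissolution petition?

complainant

Stage 1 — burden on complainant; standard: the criminal standard (weight is at least 95).
    (a): 99 (licensee's 60 disregarded) ≥ 95 [met]
    (b): 99 (licensee's 50 disregarded) ≥ 95 [met]
    (c): 95 (licensee's 20 disregarded) ≥ 95 [met]
  Stage 1 carried; the burden shifts to the licensee.
Stage 2 — burden on licensee; standard: a more-likely-than-not showing (weight is at least 50).
    (d): 47 (complainant's 87 disregarded) < 50 [not met]
    (e): 49 (complainant's 48 disregarded) < 50 [not met]
  Not every element is met, so the licensee fails to carry Stage 2.
The complainant prevails.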